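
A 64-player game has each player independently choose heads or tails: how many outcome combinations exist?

The 64-cube has 2^64 = 18446744073709551616 vertices.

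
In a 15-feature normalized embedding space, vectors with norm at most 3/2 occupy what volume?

The n-ball volume is π^(n/2)·r^n/Γ(n/2+1). With n=15, r=3/2: V = 177147·π^7/3203200 ≈ 167.032.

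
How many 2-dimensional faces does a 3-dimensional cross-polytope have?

An n-cross-polytope has 2^(k+1)·C(n,k+1) k-faces. Here 2^3·C(3,3) = 8·1 = 8.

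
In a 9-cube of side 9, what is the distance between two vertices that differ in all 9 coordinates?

d = √(9² + 9² + ... + 9²) [9 terms] = √(9·9²) = 9√9 = 27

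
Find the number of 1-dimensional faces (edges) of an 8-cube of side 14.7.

Each of the 2^8 = 256 vertices has degree 8; total edges = 8·2^8/2 = 1024.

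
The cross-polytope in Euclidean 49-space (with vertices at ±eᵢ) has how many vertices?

The vertices are ±e_1, ..., ±e_49, so there are 2·49 = 98.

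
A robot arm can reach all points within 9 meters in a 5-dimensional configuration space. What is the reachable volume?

V_5(9) = π^(5/2) · (9)^5 / Γ(5/2 + 1) = 157464·π^2/5 ≈ 310821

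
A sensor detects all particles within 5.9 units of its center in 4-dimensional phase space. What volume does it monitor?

V_4(5.9) = π^(4/2) · (5.9)^4 / Γ(4/2 + 1) ≈ 5979.68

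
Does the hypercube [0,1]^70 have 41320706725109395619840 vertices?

False. The 70-cube has 2^70 = 1180591620717411303424 vertices.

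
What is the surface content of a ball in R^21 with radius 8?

S_21(8) = 2·π^(21/2)·(8)^20 / Γ(21/2) = 2361183241434822606848·π^10/654729075 ≈ 3.37728e+17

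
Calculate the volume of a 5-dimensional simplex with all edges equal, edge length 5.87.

Volume = 5.87^5 · √(6/2^5) / 5! ≈ 25.1484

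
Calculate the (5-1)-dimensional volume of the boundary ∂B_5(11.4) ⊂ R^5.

|∂B_5(11.4)| ≈ 444516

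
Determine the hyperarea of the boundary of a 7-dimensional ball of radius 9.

S = n·V_n(r)/r = 7·V_7(9)/9 (volume-to-surface relation), giving 2834352·π^3/5 ≈ 1.75765e+07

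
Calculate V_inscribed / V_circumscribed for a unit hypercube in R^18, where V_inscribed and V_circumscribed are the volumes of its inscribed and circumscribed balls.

V_in / V_out = (r_in/r_out)^18 = (1/√18)^18 = 18^(-18/2) ≈ 5.04136e-12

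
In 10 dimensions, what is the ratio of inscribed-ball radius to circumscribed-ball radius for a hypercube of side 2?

Ratio = (s/2)/(s√10/2) = 10^(-1/2) ≈ 0.316228.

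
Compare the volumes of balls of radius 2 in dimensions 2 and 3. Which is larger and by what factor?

V_2(2) ≈ 12.5664, V_3(2) ≈ 33.5103. The 3-ball is larger by a factor of 2.667.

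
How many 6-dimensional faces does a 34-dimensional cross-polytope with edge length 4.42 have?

Number of 6-faces = 2^(6+1) · C(34,6+1) = 128 · 5379616 = 688590848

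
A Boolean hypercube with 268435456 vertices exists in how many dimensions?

2^n = 268435456 ⇒ n = log_2(268435456) = 28.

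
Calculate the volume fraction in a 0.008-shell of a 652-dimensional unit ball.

Shell fraction = 1 - (1-0.008)^652 ≈ 0.994684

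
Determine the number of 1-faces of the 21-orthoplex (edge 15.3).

An n-cross-polytope has 2^(k+1)·C(n,k+1) k-faces. Here 2^2·C(21,2) = 4·210 = 840.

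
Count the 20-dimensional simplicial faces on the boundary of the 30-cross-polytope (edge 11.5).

Each 20-face is the convex hull of 21 vertices, one chosen as ±e_i from each of 21 distinct axes: 2^21·C(30,21) = 30004268236800.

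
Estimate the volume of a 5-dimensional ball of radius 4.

Volume = π^{5/2}·(4)^5/Γ(7/2) = 8192·π^2/15 ≈ 5390.12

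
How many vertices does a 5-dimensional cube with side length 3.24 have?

The 5-cube has 2^5 = 32 vertices.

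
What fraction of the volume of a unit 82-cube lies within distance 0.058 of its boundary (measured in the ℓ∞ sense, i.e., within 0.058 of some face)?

The inner cube has side 1-2·0.058 = 0.884 and volume (0.884)^82 ≈ 4.065e-05, so the shell holds 0.999959 of the volume.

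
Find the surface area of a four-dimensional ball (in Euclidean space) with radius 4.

The surface area of an n-ball is 2π^(n/2) r^(n-1) / Γ(n/2). For n=4, r=4: 128·π^2 ≈ 1263.31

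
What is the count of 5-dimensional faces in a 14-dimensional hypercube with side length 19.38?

Number of 5-faces = C(14,5) · 2^(14-5) = 2002 · 512 = 1025024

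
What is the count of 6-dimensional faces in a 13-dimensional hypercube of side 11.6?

Number of 6-faces = C(13,6) · 2^(13-6) = 1716 · 128 = 219648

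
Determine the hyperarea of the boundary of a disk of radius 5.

S_2(5) = 2·π^(2/2)·(5)^1 / Γ(2/2) = 2πr = 2π·5 ≈ 31.4159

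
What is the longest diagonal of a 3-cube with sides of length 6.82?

||(6.82,6.82,...,6.82)|| = √(3)·6.82 ≈ 11.8126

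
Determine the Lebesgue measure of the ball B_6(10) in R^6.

V_6(10) = π^(6/2) · (10)^6 / Γ(6/2 + 1) = 500000·π^3/3 ≈ 5.16771e+06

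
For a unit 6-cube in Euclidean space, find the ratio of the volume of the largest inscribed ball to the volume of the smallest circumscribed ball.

V_in / V_out = (r_in/r_out)^6 = (1/√6)^6 = 6^(-6/2) ≈ 0.00462963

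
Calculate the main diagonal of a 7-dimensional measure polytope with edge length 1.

The space diagonal of an n-cube of side s is s√n. Here 1·√7 ≈ 2.64575.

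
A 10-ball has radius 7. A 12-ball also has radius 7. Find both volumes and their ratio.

V_10(7.0) ≈ 7.20358e+08. V_12(7.0) ≈ 1.84818e+10. Ratio V_10/V_12 ≈ 0.03898.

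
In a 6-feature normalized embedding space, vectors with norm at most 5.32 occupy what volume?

V_6(5.32) = π^(6/2) · (5.32)^6 / Γ(6/2 + 1) ≈ 117157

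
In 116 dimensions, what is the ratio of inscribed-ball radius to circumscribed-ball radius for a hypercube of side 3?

r_in = 3/2 (half the side); r_out = 3√116/2 (half the diagonal). Ratio = 1/√116 ≈ 0.0928477.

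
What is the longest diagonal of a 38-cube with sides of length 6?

||(6,6,...,6)|| = √(38)·6 ≈ 36.9865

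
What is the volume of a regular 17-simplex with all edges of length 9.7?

For a regular n-simplex with edge a, V = (a^n / n!)·√((n+1)/2^n). With a=9.7, n=17: V ≈ 1.96305.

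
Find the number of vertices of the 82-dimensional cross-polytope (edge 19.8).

The vertices are ±e_1, ..., ±e_82, so there are 2·82 = 164.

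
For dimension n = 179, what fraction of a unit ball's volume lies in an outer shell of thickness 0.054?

1 - (1-0.054)^179 ≈ 0.999952 ≈ 99.995164%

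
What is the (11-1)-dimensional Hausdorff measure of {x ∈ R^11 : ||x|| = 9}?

S = n·V_n(r)/r = 11·V_11(9)/9 (volume-to-surface relation), giving 8264970432·π^5/35 ≈ 7.22641e+10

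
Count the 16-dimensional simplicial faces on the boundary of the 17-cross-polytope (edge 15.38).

Number of 16-faces = 2^(16+1) · C(17,16+1) = 131072 · 1 = 131072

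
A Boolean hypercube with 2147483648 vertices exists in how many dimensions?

n = log_2(2147483648) = 31.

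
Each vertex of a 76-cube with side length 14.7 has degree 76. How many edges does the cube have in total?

Each of the 2^76 = 75557863725914323419136 vertices has degree 76; total edges = 76·2^76/2 = 2871198821584744289927168.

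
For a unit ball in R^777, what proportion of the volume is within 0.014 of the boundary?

Shell fraction = 1 - (1-0.014)^777 ≈ 0.999983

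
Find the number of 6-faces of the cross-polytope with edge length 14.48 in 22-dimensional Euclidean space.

Number of 6-faces = 2^(6+1) · C(22,6+1) = 128 · 170544 = 21829632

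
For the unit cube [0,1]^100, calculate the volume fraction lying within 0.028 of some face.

The inner cube has side 1-2·0.028 = 0.944 and volume (0.944)^100 ≈ 0.003142, so the shell holds 0.996858 of the volume.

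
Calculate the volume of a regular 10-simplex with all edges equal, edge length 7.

Volume = 7^10 · √(11/2^10) / 10! ≈ 8.06796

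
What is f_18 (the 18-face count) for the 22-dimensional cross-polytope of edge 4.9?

An n-cross-polytope has 2^(k+1)·C(n,k+1) k-faces. Here 2^19·C(22,19) = 524288·1540 = 807403520.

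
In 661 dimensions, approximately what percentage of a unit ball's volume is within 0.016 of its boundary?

1 - (1-0.016)^661 ≈ 0.999977 ≈ 99.997657%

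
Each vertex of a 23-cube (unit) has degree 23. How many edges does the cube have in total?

The 23-cube has n·2^(n-1) = 23·2^22 = 23·4194304 = 96468992 edges.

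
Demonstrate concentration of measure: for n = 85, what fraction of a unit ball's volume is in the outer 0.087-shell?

1 - (1-0.087)^85 ≈ 0.999563 ≈ 99.9563%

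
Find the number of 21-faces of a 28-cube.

Choose 21 of 28 axes to span the face (C(28,21) = 1184040 ways), then fix each of the remaining 7 coordinates at one of its two extreme values (2^7 = 128 ways): 1184040·128 = 151557120.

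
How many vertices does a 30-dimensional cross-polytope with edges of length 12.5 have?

Number of vertices = 2n = 60.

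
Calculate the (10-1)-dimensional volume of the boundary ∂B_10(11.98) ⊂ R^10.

S = n·V_n(r)/r = 10·V_10(11.98)/11.98 (volume-to-surface relation), giving 1.29622e+11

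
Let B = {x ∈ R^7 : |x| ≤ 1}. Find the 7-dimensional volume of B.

V_7(1) = π^(7/2) · (1)^7 / Γ(7/2 + 1) = 16·π^3/105 ≈ 4.72477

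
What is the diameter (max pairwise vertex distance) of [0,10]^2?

d = √(10² + 10² + ... + 10²) [2 terms] = √(2·10²) = 10√2 ≈ 14.1421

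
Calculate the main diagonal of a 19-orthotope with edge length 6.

Diagonal = √19 · 6 ≈ 26.1534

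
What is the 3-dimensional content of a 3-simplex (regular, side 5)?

Volume = (√2/12) · 5³ = 14.7314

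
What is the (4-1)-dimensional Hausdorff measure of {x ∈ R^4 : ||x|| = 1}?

|∂B_4(1)| = 2·π^2 ≈ 19.7392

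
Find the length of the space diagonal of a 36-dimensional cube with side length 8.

Diagonal = √36 · 8 = 48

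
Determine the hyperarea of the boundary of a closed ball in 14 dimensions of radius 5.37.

S = n·V_n(r)/r = 14·V_14(5.37)/5.37 (volume-to-surface relation), giving 2.59067e+10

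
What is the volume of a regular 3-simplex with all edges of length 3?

Volume = (√2/12) · 3³ = 3.18198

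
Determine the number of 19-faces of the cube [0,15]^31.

f_19(31-cube) = (31 choose 19) · 2^12 = 578029670400.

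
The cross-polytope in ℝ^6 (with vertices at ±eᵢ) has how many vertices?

The vertices are ±e_1, ..., ±e_6, so there are 2·6 = 12.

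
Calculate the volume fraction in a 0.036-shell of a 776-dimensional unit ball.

V(inner)/V(outer) = ((1-0.036)/1)^776 ≈ 4.403e-13, so the shell fraction is 1 - 4.403e-13.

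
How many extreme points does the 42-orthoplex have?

Number of vertices = 2n = 84.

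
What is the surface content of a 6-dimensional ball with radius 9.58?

S = n·V_n(r)/r = 6·V_6(9.58)/9.58 (volume-to-surface relation), giving 2.50194e+06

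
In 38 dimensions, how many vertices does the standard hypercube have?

The 38-cube has 2^38 = 274877906944 vertices.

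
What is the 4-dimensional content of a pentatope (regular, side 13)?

V = (13^4 / 4!) · √((4+1) / 2^4) ≈ 665.254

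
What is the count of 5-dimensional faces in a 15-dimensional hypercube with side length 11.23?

Number of 5-faces = C(15,5) · 2^(15-5) = 3003 · 1024 = 3075072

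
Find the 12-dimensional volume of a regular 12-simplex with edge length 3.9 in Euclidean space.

For a regular n-simplex with edge a, V = (a^n / n!)·√((n+1)/2^n). With a=3.9, n=12: V ≈ 0.00145623.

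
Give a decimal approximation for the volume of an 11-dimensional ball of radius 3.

Volume = π^{11/2}·(3)^11/Γ(13/2) = 419904·π^5/385 ≈ 333763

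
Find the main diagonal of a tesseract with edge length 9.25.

Diagonal = √4 · 9.25 = 18.5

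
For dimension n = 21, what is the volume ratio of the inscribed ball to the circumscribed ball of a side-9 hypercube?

V_in / V_out = (r_in/r_out)^21 = (1/√21)^21 = 21^(-21/2) ≈ 1.30827e-14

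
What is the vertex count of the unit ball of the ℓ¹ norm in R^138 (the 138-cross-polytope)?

The 138-dimensional cross-polytope has 2n = 2·138 = 276 vertices.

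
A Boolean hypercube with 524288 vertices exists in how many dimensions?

n = log_2(524288) = 19.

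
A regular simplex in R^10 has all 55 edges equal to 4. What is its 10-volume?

Volume = 4^10 · √(11/2^10) / 10! ≈ 0.0299491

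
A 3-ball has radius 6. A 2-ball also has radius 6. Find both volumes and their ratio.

V_3(6) ≈ 904.779. V_2(6) ≈ 113.097. Ratio V_3/V_2 ≈ 8.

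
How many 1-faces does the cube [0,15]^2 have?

The 2-cube has n·2^(n-1) = 2·2^1 = 2·2 = 4 edges.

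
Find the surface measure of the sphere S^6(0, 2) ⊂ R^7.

The surface area of an n-ball is 2π^(n/2) r^(n-1) / Γ(n/2). For n=7, r=2: 1024·π^3/15 ≈ 2116.7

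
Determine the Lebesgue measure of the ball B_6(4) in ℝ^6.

V_6(4) = π^(6/2) · (4)^6 / Γ(6/2 + 1) = 2048·π^3/3 ≈ 21167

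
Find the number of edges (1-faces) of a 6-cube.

Choose 1 of 6 axes to span the face (C(6,1) = 6 ways), then fix each of the remaining 5 coordinates at one of its two extreme values (2^5 = 32 ways): 6·32 = 192.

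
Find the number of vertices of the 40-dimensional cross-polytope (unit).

Number of vertices = 2n = 80.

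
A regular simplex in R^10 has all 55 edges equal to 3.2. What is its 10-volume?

V = (3.2^10 / 10!) · √((10+1) / 2^10) ≈ 0.00321576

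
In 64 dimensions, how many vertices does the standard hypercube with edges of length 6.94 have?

The 64-cube has 2^64 = 18446744073709551616 vertices.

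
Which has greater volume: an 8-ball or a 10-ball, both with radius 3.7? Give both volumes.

V_8(3.7) ≈ 142561. V_10(3.7) ≈ 1.22627e+06. The 10-ball is larger.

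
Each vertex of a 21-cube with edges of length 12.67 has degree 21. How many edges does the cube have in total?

An n-cube has n·2^(n-1) edges. With n = 21: 21·1048576 = 22020096.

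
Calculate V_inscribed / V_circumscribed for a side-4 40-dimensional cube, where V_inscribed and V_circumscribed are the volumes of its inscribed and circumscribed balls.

Volume scales as r^n, and r_in/r_out = 1/√40, giving (1/√40)^40 ≈ 9.09495e-33.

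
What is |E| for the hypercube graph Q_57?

The 57-cube has n·2^(n-1) = 57·2^56 = 57·72057594037927936 = 4107282860161892352 edges.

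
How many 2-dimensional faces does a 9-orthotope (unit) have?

Number of 2-faces = C(9,2) · 2^(9-2) = 36 · 128 = 4608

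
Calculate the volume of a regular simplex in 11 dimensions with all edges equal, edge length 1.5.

For a regular n-simplex with edge a, V = (a^n / n!)·√((n+1)/2^n). With a=1.5, n=11: V ≈ 1.65872e-07.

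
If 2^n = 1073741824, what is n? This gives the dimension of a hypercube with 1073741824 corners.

2^n = 1073741824 ⇒ n = log_2(1073741824) = 30.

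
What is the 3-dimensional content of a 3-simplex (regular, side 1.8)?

Volume = (√2/12) · 1.8³ = 0.687308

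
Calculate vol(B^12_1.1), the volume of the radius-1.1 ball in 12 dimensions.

V_12(1.1) = π^(12/2) · (1.1)^12 / Γ(12/2 + 1) ≈ 4.19063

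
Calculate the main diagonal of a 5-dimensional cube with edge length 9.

The space diagonal of an n-cube of side s is s√n. Here 9·√5 ≈ 20.1246.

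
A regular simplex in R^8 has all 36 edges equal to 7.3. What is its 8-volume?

For a regular n-simplex with edge a, V = (a^n / n!)·√((n+1)/2^n). With a=7.3, n=8: V ≈ 37.5028.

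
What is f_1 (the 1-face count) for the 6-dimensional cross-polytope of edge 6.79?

f_1(6-orthoplex) = 2^2 · (6 choose 2) = 60.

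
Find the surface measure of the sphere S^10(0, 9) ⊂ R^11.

S_11(9) = 2·π^(11/2)·(9)^10 / Γ(11/2) = 8264970432·π^5/35 ≈ 7.22641e+10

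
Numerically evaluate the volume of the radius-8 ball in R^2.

The n-ball volume is π^(n/2)·r^n/Γ(n/2+1). With n=2, r=8: V = 64·π ≈ 201.062.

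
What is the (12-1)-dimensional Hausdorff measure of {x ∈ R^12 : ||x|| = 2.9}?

The surface area of an n-ball is 2π^(n/2) r^(n-1) / Γ(n/2). For n=12, r=2.9: 1.95491e+06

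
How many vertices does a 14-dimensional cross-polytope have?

An n-cross-polytope has 2n vertices; here n = 14, giving 28.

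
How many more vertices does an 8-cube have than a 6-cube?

The 8-cube has 2^8 = 256 vertices. The 6-cube has 2^6 = 64 vertices. Difference: 256 - 64 = 192.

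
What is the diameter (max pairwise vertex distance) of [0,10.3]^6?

||(10.3,10.3,...,10.3)|| = √(6)·10.3 ≈ 25.2297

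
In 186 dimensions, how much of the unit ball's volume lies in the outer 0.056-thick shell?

V(inner)/V(outer) = ((1-0.056)/1)^186 ≈ 2.212e-05, so the shell fraction is 0.999978.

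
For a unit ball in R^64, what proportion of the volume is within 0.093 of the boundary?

Shell fraction = 1 - (1-0.093)^64 ≈ 0.998064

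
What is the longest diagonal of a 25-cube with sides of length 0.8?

d = √(0.8² + 0.8² + ... + 0.8²) [25 terms] = √(25·0.8²) = 0.8√25 = 4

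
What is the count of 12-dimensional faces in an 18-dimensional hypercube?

An n-cube has C(n,k)·2^(n-k) k-faces. Here C(18,12)·2^6 = 18564·64 = 1188096.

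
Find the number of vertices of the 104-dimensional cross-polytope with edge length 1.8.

The 104-dimensional cross-polytope has 2n = 2·104 = 208 vertices.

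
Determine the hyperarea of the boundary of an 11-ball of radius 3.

The surface area of an n-ball is 2π^(n/2) r^(n-1) / Γ(n/2). For n=11, r=3: 139968·π^5/35 ≈ 1.2238e+06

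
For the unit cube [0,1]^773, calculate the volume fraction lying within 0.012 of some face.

Shell fraction = 1 - (1-0.024)^773 ≈ 0.999999993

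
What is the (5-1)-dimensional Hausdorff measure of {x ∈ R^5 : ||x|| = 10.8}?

The surface area of an n-ball is 2π^(n/2) r^(n-1) / Γ(n/2). For n=5, r=10.8: 358066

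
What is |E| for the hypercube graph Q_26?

Each of the 2^26 = 67108864 vertices has degree 26; total edges = 26·2^26/2 = 872415232.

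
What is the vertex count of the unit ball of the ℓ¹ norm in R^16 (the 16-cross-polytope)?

The vertices are ±e_1, ..., ±e_16, so there are 2·16 = 32.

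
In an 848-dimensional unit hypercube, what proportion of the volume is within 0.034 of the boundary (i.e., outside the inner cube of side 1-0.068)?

The inner cube has side 1-2·0.034 = 0.932 and volume (0.932)^848 ≈ 1.161e-26, so the shell holds 1 - 1.161e-26 of the volume.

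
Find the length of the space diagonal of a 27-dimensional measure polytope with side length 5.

The space diagonal of an n-cube of side s is s√n. Here 5·√27 ≈ 25.9808.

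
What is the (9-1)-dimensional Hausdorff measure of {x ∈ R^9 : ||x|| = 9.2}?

S_9(9.2) = 2·π^(9/2)·(9.2)^8 / Γ(9/2) ≈ 1.52357e+09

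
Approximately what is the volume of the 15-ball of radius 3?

V = 45349632·π^7/25025 ≈ 5.47329e+06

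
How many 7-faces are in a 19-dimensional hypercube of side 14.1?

f_7(19-cube) = (19 choose 7) · 2^12 = 206389248.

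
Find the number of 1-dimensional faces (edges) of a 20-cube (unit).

An n-cube has n·2^(n-1) edges. With n = 20: 20·524288 = 10485760.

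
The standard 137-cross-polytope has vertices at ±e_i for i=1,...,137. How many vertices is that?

An n-cross-polytope has 2n vertices; here n = 137, giving 274.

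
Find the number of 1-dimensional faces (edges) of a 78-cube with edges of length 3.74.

Number of 1-faces = C(78,1)·2^(78-1) = 78·151115727451828646838272 = 11787026741242634453385216.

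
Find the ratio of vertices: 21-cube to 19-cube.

The 21-cube has 2^21 = 2097152 vertices. The 19-cube has 2^19 = 524288 vertices. Ratio: 2097152/524288 = 4.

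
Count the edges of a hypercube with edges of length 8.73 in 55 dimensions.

An n-cube has n·2^(n-1) edges. With n = 55: 55·18014398509481984 = 990791918021509120.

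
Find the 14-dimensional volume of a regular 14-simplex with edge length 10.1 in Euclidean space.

Volume = 10.1^14 · √(15/2^14) / 14! ≈ 39.8957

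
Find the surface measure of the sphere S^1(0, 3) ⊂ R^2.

The surface area of an n-ball is 2π^(n/2) r^(n-1) / Γ(n/2). For n=2, r=3: 2πr = 2π·3 ≈ 18.8496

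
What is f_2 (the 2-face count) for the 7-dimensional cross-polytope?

Number of 2-faces = 2^(2+1) · C(7,2+1) = 8 · 35 = 280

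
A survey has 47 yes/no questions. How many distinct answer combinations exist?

Number of vertices = 2^47 = 140737488355328.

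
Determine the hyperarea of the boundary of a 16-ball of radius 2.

The surface area of an n-ball is 2π^(n/2) r^(n-1) / Γ(n/2). For n=16, r=2: 4096·π^8/315 ≈ 123381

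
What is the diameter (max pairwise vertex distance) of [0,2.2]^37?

Diagonal = √37 · 2.2 ≈ 13.3821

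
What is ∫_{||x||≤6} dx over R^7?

The n-ball volume is π^(n/2)·r^n/Γ(n/2+1). With n=7, r=6: V = 1492992·π^3/35 ≈ 1.32263e+06.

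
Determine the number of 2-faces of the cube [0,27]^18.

An n-cube has C(n,k)·2^(n-k) k-faces. Here C(18,2)·2^16 = 153·65536 = 10027008.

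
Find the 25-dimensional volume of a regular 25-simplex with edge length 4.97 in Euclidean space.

Volume = 4.97^25 · √(26/2^25) / 25! ≈ 1.45504e-11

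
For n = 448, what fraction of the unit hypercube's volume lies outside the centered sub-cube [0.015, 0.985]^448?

1 - (1 - 2·0.015)^448 = 1 - 0.97^448 ≈ 0.9999988149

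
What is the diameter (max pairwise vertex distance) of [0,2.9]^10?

d = √(2.9² + 2.9² + ... + 2.9²) [10 terms] = √(10·2.9²) = 2.9√10 ≈ 9.17061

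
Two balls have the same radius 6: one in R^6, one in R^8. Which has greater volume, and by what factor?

V_6(6) ≈ 241105, V_8(6) ≈ 6.81708e+06. The 8-ball is larger by a factor of 28.27.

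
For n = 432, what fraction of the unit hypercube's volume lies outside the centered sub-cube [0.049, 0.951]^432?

1 - (1 - 2·0.049)^432 = 1 - 0.902^432 ≈ 1 - 4.459e-20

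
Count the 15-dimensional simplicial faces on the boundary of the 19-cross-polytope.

f_15(19-orthoplex) = 2^16 · (19 choose 16) = 63504384.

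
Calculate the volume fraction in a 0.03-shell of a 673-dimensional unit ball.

Shell fraction = 1 - (1-0.03)^673 ≈ 0.9999999987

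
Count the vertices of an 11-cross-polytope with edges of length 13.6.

The vertices are ±e_1, ..., ±e_11, so there are 2·11 = 22.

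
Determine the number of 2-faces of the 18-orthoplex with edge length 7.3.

Each 2-face is the convex hull of 3 vertices, one chosen as ±e_i from each of 3 distinct axes: 2^3·C(18,3) = 6528.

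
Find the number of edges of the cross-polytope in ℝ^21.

Each 1-face is the convex hull of 2 vertices, one chosen as ±e_i from each of 2 distinct axes: 2^2·C(21,2) = 840.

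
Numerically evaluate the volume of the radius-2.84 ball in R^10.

V_10(2.84) = π^(10/2) · (2.84)^10 / Γ(10/2 + 1) ≈ 87046.5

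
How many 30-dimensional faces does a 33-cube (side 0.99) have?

f_30(33-cube) = (33 choose 30) · 2^3 = 43648.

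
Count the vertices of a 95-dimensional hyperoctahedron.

The vertices are ±e_1, ..., ±e_95, so there are 2·95 = 190.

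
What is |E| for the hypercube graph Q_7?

An n-cube has n·2^(n-1) edges. With n = 7: 7·64 = 448.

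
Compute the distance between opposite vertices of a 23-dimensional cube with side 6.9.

The space diagonal of an n-cube of side s is s√n. Here 6.9·√23 ≈ 33.0912.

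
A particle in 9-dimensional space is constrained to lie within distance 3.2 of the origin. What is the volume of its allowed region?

Volume = π^{9/2}·(3.2)^9/Γ(11/2) ≈ 116056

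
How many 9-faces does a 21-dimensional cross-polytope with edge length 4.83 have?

An n-cross-polytope has 2^(k+1)·C(n,k+1) k-faces. Here 2^10·C(21,10) = 1024·352716 = 361181184.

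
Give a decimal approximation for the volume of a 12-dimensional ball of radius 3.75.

V_12(3.75) = π^(12/2) · (3.75)^12 / Γ(12/2 + 1) ≈ 1.03262e+07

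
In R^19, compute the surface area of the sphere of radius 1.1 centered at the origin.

The surface area of an n-ball is 2π^(n/2) r^(n-1) / Γ(n/2). For n=19, r=1.1: 4.92503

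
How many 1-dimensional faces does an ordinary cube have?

Number of 1-faces = C(3,1) · 2^(3-1) = 3 · 4 = 12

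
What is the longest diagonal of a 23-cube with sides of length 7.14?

||(7.14,7.14,...,7.14)|| = √(23)·7.14 ≈ 34.2422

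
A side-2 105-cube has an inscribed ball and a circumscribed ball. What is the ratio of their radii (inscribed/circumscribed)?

r_in = 2/2 (half the side); r_out = 2√105/2 (half the diagonal). Ratio = 1/√105 ≈ 0.09759.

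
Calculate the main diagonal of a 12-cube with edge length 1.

Diagonal = √12 · 1 ≈ 3.4641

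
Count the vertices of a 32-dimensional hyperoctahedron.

Number of vertices = 2n = 64.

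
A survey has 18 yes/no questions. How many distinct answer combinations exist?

The 18-cube has 2^18 = 262144 vertices.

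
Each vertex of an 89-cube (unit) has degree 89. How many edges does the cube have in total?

An n-cube has n·2^(n-1) edges. With n = 89: 89·309485009821345068724781056 = 27544165874099711116505513984.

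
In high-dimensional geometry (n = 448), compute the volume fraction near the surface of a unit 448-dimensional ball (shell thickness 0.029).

1 - (1-0.029)^448 ≈ 0.9999981198 ≈ 99.999812%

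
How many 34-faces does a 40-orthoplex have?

Number of 34-faces = 2^(34+1) · C(40,34+1) = 34359738368 · 658008 = 22608982724050944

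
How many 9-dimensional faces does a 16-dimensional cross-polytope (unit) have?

Each 9-face is the convex hull of 10 vertices, one chosen as ±e_i from each of 10 distinct axes: 2^10·C(16,10) = 8200192.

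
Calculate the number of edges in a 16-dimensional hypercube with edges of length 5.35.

Each of the 2^16 = 65536 vertices has degree 16; total edges = 16·2^16/2 = 524288.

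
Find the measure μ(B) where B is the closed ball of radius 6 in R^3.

V = 288·π ≈ 904.779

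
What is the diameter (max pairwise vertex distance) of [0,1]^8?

The space diagonal of an n-cube of side s is s√n. Here 1·√8 ≈ 2.82843.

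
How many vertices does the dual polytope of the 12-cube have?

An n-cross-polytope has 2n vertices; here n = 12, giving 24.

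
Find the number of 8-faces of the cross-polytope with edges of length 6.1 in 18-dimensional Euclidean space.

Each 8-face is the convex hull of 9 vertices, one chosen as ±e_i from each of 9 distinct axes: 2^9·C(18,9) = 24893440.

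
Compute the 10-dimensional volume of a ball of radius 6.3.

V_10(6.3) = π^(10/2) · (6.3)^10 / Γ(10/2 + 1) ≈ 2.51173e+08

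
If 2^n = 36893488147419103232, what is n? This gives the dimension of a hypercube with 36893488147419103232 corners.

Since 2^n = 36893488147419103232, we have n = 65.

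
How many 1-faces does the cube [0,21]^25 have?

An n-cube has n·2^(n-1) edges. With n = 25: 25·16777216 = 419430400.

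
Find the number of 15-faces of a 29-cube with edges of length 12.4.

f_15(29-cube) = (29 choose 15) · 2^14 = 1270722723840.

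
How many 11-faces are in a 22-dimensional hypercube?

f_11(22-cube) = (22 choose 11) · 2^11 = 1444724736.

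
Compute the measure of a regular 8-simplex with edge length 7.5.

V_8 = √(9) · 7.5^8 / (8! · 2^(8/2)) ≈ 46.5555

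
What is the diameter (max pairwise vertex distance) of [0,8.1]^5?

d = √(8.1² + 8.1² + ... + 8.1²) [5 terms] = √(5·8.1²) = 8.1√5 ≈ 18.1122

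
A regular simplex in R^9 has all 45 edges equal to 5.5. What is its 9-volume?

Volume = 5.5^9 · √(10/2^9) / 9! ≈ 1.77364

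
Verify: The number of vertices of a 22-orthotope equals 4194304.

True. The 22-cube has 2^22 = 4194304 vertices.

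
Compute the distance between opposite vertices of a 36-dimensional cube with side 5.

The space diagonal of an n-cube of side s is s√n. Here 5·√36 = 30.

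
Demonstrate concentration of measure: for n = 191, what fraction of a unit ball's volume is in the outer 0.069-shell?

1 - (1-0.069)^191 ≈ 0.9999988268 ≈ 99.999883%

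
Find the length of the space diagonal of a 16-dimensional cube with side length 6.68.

||(6.68,6.68,...,6.68)|| = √(16)·6.68 = 26.72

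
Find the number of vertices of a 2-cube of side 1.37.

Number of vertices = 2^2 = 4.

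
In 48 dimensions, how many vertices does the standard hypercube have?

The 48-cube has 2^48 = 281474976710656 vertices.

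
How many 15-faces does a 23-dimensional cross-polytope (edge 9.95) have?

An n-cross-polytope has 2^(k+1)·C(n,k+1) k-faces. Here 2^16·C(23,16) = 65536·245157 = 16066609152.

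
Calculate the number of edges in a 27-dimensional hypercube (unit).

An n-cube has n·2^(n-1) edges. With n = 27: 27·67108864 = 1811939328.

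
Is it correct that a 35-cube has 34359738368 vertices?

True. The 35-cube has 2^35 = 34359738368 vertices.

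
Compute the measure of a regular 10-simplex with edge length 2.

For a regular n-simplex with edge a, V = (a^n / n!)·√((n+1)/2^n). With a=2, n=10: V ≈ 2.92471e-05.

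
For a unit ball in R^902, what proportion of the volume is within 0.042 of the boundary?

Shell fraction = 1 - (1-0.042)^902 ≈ 1 - 1.555e-17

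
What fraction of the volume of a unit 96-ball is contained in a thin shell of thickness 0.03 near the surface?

1 - (1-0.03)^96 ≈ 0.946286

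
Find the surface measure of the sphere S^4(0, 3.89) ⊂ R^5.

The surface area of an n-ball is 2π^(n/2) r^(n-1) / Γ(n/2). For n=5, r=3.89: 6026.52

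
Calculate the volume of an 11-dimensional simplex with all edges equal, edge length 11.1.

Volume = 11.1^11 · √(12/2^11) / 11! ≈ 604.398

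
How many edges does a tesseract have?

The 4-cube has n·2^(n-1) = 4·2^3 = 4·8 = 32 edges.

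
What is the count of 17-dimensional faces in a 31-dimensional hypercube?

Number of 17-faces = C(31,17) · 2^(31-17) = 265182525 · 16384 = 4344750489600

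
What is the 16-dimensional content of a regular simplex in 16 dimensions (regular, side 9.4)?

V = (9.4^16 / 16!) · √((16+1) / 2^16) ≈ 2.86029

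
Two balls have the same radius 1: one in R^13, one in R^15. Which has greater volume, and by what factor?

V_13(1) ≈ 0.910629, V_15(1) ≈ 0.381443. The 13-ball is larger by a factor of 2.387.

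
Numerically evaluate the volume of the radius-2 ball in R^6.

V = 32·π^3/3 ≈ 330.734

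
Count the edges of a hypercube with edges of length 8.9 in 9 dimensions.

Each of the 2^9 = 512 vertices has degree 9; total edges = 9·2^9/2 = 2304.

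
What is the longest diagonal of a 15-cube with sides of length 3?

||(3,3,...,3)|| = √(15)·3 ≈ 11.619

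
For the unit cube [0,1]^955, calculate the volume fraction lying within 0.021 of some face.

1 - (1 - 2·0.021)^955 = 1 - 0.958^955 ≈ 1 - 1.6e-18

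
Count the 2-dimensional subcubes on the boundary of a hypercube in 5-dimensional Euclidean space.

f_2(5-cube) = (5 choose 2) · 2^3 = 80.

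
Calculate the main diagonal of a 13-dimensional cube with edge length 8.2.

d = √(8.2² + 8.2² + ... + 8.2²) [13 terms] = √(13·8.2²) = 8.2√13 ≈ 29.5655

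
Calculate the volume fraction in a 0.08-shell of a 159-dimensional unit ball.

V(inner)/V(outer) = ((1-0.08)/1)^159 ≈ 1.747e-06, so the shell fraction is 0.9999982531.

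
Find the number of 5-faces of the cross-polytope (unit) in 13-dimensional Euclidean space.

An n-cross-polytope has 2^(k+1)·C(n,k+1) k-faces. Here 2^6·C(13,6) = 64·1716 = 109824.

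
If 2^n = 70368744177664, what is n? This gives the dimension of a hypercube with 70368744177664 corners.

n = log_2(70368744177664) = 46.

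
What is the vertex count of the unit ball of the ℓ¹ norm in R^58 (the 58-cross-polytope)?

The 58-dimensional cross-polytope has 2n = 2·58 = 116 vertices.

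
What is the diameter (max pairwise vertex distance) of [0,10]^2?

||(10,10,...,10)|| = √(2)·10 ≈ 14.1421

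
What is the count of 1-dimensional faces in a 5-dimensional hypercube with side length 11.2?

Number of 1-faces = C(5,1) · 2^(5-1) = 5 · 16 = 80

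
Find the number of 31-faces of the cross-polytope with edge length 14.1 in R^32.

An n-cross-polytope has 2^(k+1)·C(n,k+1) k-faces. Here 2^32·C(32,32) = 4294967296·1 = 4294967296.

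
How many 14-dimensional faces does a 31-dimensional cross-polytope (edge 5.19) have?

f_14(31-orthoplex) = 2^15 · (31 choose 15) = 9848101109760.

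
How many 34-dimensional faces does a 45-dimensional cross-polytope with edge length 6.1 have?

An n-cross-polytope has 2^(k+1)·C(n,k+1) k-faces. Here 2^35·C(45,35) = 34359738368·3190187286 = 109614000491879989248.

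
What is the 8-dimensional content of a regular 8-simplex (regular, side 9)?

V = (9^8 / 8!) · √((8+1) / 2^8) ≈ 200.18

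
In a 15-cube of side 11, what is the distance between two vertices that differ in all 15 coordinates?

Diagonal = √15 · 11 ≈ 42.6028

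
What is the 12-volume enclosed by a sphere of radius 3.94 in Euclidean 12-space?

Volume = π^{12/2}·(3.94)^12/Γ(7) ≈ 1.86862e+07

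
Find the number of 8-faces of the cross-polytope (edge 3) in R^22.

Each 8-face is the convex hull of 9 vertices, one chosen as ±e_i from each of 9 distinct axes: 2^9·C(22,9) = 254679040.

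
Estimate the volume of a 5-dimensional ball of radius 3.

V = 648·π^2/5 ≈ 1279.1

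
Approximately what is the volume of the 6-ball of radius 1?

Volume = π^{6/2}·(1)^6/Γ(4) = π^3/6 ≈ 5.16771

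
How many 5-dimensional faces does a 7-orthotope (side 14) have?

f_5(7-cube) = (7 choose 5) · 2^2 = 84.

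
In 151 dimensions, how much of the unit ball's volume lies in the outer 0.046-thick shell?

V(inner)/V(outer) = ((1-0.046)/1)^151 ≈ 0.0008162, so the shell fraction is 0.999184.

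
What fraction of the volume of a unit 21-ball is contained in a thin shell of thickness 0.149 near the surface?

1 - (1-0.149)^21 ≈ 0.966231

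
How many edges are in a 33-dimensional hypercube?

Number of 1-faces = C(33,1) · 2^(33-1) = 33 · 4294967296 = 141733920768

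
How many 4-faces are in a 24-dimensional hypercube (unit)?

An n-cube has C(n,k)·2^(n-k) k-faces. Here C(24,4)·2^20 = 10626·1048576 = 11142168576.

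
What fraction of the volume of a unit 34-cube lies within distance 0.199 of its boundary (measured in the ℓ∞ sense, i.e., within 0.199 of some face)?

1 - (1 - 2·0.199)^34 = 1 - 0.602^34 ≈ 0.9999999679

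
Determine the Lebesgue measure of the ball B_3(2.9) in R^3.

The n-ball volume is π^(n/2)·r^n/Γ(n/2+1). With n=3, r=2.9: V ≈ 102.16.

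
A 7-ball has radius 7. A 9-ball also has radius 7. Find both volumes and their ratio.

V_7(7) ≈ 3.89105e+06. V_9(7) ≈ 1.33107e+08. Ratio V_7/V_9 ≈ 0.02923.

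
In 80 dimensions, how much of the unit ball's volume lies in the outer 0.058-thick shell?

V(inner)/V(outer) = ((1-0.058)/1)^80 ≈ 0.008396, so the shell fraction is 0.991604.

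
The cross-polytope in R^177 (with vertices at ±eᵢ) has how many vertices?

An n-cross-polytope has 2n vertices; here n = 177, giving 354.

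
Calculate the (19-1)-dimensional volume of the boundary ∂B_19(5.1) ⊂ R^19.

S_19(5.1) = 2·π^(19/2)·(5.1)^18 / Γ(19/2) ≈ 4.82618e+12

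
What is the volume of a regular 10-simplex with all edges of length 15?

For a regular n-simplex with edge a, V = (a^n / n!)·√((n+1)/2^n). With a=15, n=10: V ≈ 16470.1.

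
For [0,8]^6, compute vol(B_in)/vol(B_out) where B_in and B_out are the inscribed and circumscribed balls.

Volume scales as r^n, and r_in/r_out = 1/√6, giving (1/√6)^6 ≈ 0.00462963.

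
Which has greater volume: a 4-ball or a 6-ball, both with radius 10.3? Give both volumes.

V_4(10.3) ≈ 55541.6. V_6(10.3) ≈ 6.17052e+06. The 6-ball is larger.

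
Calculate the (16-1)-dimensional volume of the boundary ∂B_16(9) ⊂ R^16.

The surface area of an n-ball is 2π^(n/2) r^(n-1) / Γ(n/2). For n=16, r=9: 22876792454961·π^8/280 ≈ 7.7524e+14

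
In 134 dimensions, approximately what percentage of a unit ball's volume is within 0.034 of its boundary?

1 - (1-0.034)^134 ≈ 0.990296 ≈ 99.03%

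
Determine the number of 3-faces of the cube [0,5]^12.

An n-cube has C(n,k)·2^(n-k) k-faces. Here C(12,3)·2^9 = 220·512 = 112640.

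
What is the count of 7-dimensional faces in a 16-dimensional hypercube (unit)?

f_7(16-cube) = (16 choose 7) · 2^9 = 5857280.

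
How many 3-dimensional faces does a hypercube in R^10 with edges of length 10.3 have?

f_3(10-cube) = (10 choose 3) · 2^7 = 15360.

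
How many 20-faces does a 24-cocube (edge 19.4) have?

An n-cross-polytope has 2^(k+1)·C(n,k+1) k-faces. Here 2^21·C(24,21) = 2097152·2024 = 4244635648.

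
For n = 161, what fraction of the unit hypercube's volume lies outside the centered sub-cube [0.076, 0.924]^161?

Shell fraction = 1 - (1-0.152)^161 ≈ 1 - 2.963e-12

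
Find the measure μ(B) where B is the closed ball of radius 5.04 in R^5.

Volume = π^{5/2}·(5.04)^5/Γ(7/2) ≈ 17117.9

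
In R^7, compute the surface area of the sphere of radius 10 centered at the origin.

S_7(10) = 2·π^(7/2)·(10)^6 / Γ(7/2) = 3200000·π^3/3 ≈ 3.30734e+07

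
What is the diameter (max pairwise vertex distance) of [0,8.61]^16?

Diagonal = √16 · 8.61 = 34.44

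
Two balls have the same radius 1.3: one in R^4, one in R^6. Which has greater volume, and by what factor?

V_4(1.3) ≈ 14.0943, V_6(1.3) ≈ 24.9436. The 6-ball is larger by a factor of 1.77.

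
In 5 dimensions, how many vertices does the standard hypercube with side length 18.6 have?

An n-cube has 2^n vertices; for n = 5 that is 2^5 = 32.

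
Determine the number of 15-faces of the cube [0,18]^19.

Number of 15-faces = C(19,15) · 2^(19-15) = 3876 · 16 = 62016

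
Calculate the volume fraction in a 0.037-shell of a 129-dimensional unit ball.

Shell fraction = 1 - (1-0.037)^129 ≈ 0.992277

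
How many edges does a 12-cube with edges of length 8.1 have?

Number of 1-faces = C(12,1)·2^(12-1) = 12·2048 = 24576.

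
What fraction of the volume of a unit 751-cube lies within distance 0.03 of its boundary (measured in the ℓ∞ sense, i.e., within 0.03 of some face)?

Shell fraction = 1 - (1-0.06)^751 ≈ 1 - 6.592e-21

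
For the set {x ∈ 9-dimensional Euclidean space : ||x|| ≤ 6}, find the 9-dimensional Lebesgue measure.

V = 11943936·π^4/35 ≈ 3.32414e+07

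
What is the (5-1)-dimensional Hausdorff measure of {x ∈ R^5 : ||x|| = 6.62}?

S = n·V_n(r)/r = 5·V_5(6.62)/6.62 (volume-to-surface relation), giving 50547.6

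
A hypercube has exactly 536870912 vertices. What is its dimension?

Since 2^n = 536870912, we have n = 29.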